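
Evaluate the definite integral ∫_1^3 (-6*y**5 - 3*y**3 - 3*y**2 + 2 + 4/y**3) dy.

-7274/9

By the power rule, an antiderivative is F(y) = -y**6 - 3*y**4/4 - y**3 + 2*y - 2/y**2.
Then F(3) - F(1) = (-29195/36) - (-11/4) = -7274/9.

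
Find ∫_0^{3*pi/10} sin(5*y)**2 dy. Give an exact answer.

3*pi/20

Use the identity sin^2(5*y) = (1 - cos(10*y))/2.
An antiderivative is F(y) = y/2 - sin(10*y)/20.
Then F(3*pi/10) - F(0) = (3*pi/20) - (0) = 3*pi/20.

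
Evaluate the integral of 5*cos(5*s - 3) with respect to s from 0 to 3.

Let u = 5*s - 3, so du = 5 ds. When s = 0, u = -3; when s = 3, u = 12.
The integral becomes ∫ cos(u) du from -3 to 12, with antiderivative sin(u).
Back in s: F(s) = sin(5*s - 3).
Then F(3) - F(0) = (sin(12)) - (-sin(3)) = sin(12) + sin(3).

sin(12) + sin(3)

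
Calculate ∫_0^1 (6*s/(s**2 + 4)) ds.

-6*log(2) + 3*log(5)

Let u = s**2 + 4, so du = 2*s ds. When s = 0, u = 4; when s = 1, u = 5.
The integral becomes 3·∫ 1/u du from 4 to 5, with antiderivative 3*log(u).
Back in s: F(s) = 3*log(s**2 + 4).
Then F(1) - F(0) = (3*log(5)) - (log(64)) = -6*log(2) + 3*log(5).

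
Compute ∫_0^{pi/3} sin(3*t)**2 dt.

Use the identity sin^2(3*t) = (1 - cos(6*t))/2.
An antiderivative is F(t) = t/2 - sin(6*t)/12.
Then F(pi/3) - F(0) = (pi/6) - (0) = pi/6.

pi/6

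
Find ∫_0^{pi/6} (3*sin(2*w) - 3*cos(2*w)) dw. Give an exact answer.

An antiderivative is F(w) = -3*sin(2*w)/2 - 3*cos(2*w)/2.
Then F(pi/6) - F(0) = (-3*sqrt(3)/4 - 3/4) - (-3/2) = 3/4 - 3*sqrt(3)/4.

3/4 - 3*sqrt(3)/4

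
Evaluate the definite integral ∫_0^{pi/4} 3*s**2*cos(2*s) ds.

-3/4 + 3*pi**2/32

Integrate by parts twice (u = s^2, dv = 3*cos(2*s) ds).
An antiderivative is F(s) = 3*s**2*sin(2*s)/2 + 3*s*cos(2*s)/2 - 3*sin(2*s)/4.
Then F(pi/4) - F(0) = (-3/4 + 3*pi**2/32) - (0) = -3/4 + 3*pi**2/32.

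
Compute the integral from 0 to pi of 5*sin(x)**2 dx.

Use the identity sin^2(x) = (1 - cos(2*x))/2.
An antiderivative is F(x) = 5*x/2 - 5*sin(2*x)/4.
Then F(pi) - F(0) = (5*pi/2) - (0) = 5*pi/2.

5*pi/2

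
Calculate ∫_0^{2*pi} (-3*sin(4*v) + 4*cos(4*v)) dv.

An antiderivative is F(v) = sin(4*v) + 3*cos(4*v)/4.
Then F(2*pi) - F(0) = (3/4) - (3/4) = 0.

0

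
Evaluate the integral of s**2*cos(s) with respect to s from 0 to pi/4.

sqrt(2)*(-32 + pi**2 + 8*pi)/32

Integrate by parts twice (u = s^2, dv = cos(s) ds).
An antiderivative is F(s) = s**2*sin(s) + 2*s*cos(s) - 2*sin(s).
Then F(pi/4) - F(0) = (sqrt(2)*(-32 + pi**2 + 8*pi)/32) - (0) = sqrt(2)*(-32 + pi**2 + 8*pi)/32.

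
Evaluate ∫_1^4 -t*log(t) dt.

15/4 - 16*log(2)

Integrate by parts once (u = ln t, dv = -t dt).
An antiderivative is F(t) = -t**2*(2*log(t) - 1)/4.
Then F(4) - F(1) = (4 - 16*log(2)) - (1/4) = 15/4 - 16*log(2).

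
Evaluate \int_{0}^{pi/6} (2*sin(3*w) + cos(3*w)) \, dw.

An antiderivative is F(w) = sin(3*w)/3 - 2*cos(3*w)/3.
Then F(pi/6) - F(0) = (1/3) - (-2/3) = 1.

1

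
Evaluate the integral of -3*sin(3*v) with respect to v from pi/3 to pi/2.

An antiderivative is F(v) = cos(3*v).
Then F(pi/2) - F(pi/3) = (0) - (-1) = 1.

1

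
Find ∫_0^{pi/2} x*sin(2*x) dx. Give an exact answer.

Integrate by parts once (u = x, dv = sin(2*x) dx).
An antiderivative is F(x) = -x*cos(2*x)/2 + sin(2*x)/4.
Then F(pi/2) - F(0) = (pi/4) - (0) = pi/4.

pi/4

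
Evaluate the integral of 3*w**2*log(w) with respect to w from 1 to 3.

-26/3 + 27*log(3)

Integrate by parts once (u = ln w, dv = 3*w**2 dw).
An antiderivative is F(w) = w**3*(3*log(w) - 1)/3.
Then F(3) - F(1) = (-9 + 27*log(3)) - (-1/3) = -26/3 + 27*log(3).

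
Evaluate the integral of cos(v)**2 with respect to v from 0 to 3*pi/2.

Use the identity cos^2(v) = (1 + cos(2*v))/2.
An antiderivative is F(v) = v/2 + sin(2*v)/4.
Then F(3*pi/2) - F(0) = (3*pi/4) - (0) = 3*pi/4.

3*pi/4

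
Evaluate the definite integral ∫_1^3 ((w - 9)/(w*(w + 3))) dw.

Factor the denominator: w**2 + 3*w = (w + 3)w.
Partial fractions: (w - 9)/(w*(w + 3)) = 4/(w + 3) - 3/w.
An antiderivative is F(w) = -3*log(w) + 4*log(w + 3).
Then F(3) - F(1) = (log(48)) - (8*log(2)) = log(3/16).

log(3/16)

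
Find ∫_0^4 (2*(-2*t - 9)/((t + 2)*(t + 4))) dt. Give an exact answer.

-5*log(3) + log(2)

Factor the denominator: t**2 + 6*t + 8 = (t + 4)(t + 2).
Partial fractions: 2*(-2*t - 9)/((t + 2)*(t + 4)) = 1/(t + 4) - 5/(t + 2).
An antiderivative is F(t) = -5*log(t + 2) + log(t + 4).
Then F(4) - F(0) = (-5*log(3) - 2*log(2)) - (-log(8)) = -5*log(3) + log(2).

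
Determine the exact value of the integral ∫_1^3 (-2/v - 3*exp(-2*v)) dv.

-2*log(3) - 3*exp(-2)/2 + 3*exp(-6)/2

An antiderivative is F(v) = -2*log(v) + 3*exp(-2*v)/2.
Then F(3) - F(1) = (-2*log(3) + 3*exp(-6)/2) - (3*exp(-2)/2) = -2*log(3) - 3*exp(-2)/2 + 3*exp(-6)/2.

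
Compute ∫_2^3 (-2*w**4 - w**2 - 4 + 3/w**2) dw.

-2827/30

By the power rule, an antiderivative is F(w) = -2*w**5/5 - w**3/3 - 4*w - 3/w.
Then F(3) - F(2) = (-596/5) - (-749/30) = -2827/30.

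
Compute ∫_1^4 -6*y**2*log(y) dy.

Integrate by parts once (u = ln y, dv = -6*y**2 dy).
An antiderivative is F(y) = -2*y**3*(3*log(y) - 1)/3.
Then F(4) - F(1) = (128/3 - 256*log(2)) - (2/3) = 42 - 256*log(2).

42 - 256*log(2)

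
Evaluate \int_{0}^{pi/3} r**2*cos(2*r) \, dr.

Integrate by parts twice (u = r^2, dv = cos(2*r) dr).
An antiderivative is F(r) = r**2*sin(2*r)/2 + r*cos(2*r)/2 - sin(2*r)/4.
Then F(pi/3) - F(0) = (-pi/12 - sqrt(3)/8 + sqrt(3)*pi**2/36) - (0) = -pi/12 - sqrt(3)/8 + sqrt(3)*pi**2/36.

-pi/12 - sqrt(3)/8 + sqrt(3)*pi**2/36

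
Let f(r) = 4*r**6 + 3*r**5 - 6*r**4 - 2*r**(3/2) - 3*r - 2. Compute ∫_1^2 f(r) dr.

By the power rule, an antiderivative is F(r) = 4*r**7/7 + r**6/2 - 4*r**(5/2)/5 - 6*r**5/5 - 3*r**2/2 - 2*r.
Then F(2) - F(1) = (1986/35 - 16*sqrt(2)/5) - (-31/7) = 2141/35 - 16*sqrt(2)/5.

2141/35 - 16*sqrt(2)/5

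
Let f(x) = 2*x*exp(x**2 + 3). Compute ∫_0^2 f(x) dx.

-exp(3) + exp(7)

Let u = x**2 + 3, so du = 2*x dx. When x = 0, u = 3; when x = 2, u = 7.
The integral becomes ∫ exp(u) du from 3 to 7, with antiderivative exp(u).
Back in x: F(x) = exp(x**2 + 3).
Then F(2) - F(0) = (exp(7)) - (exp(3)) = -exp(3) + exp(7).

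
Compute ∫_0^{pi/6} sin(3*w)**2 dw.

Use the identity sin^2(3*w) = (1 - cos(6*w))/2.
An antiderivative is F(w) = w/2 - sin(6*w)/12.
Then F(pi/6) - F(0) = (pi/12) - (0) = pi/12.

pi/12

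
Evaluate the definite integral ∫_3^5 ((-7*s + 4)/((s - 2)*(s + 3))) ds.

-10*log(2) + 3*log(3)

Factor the denominator: s**2 + s - 6 = (s + 3)(s - 2).
Partial fractions: (-7*s + 4)/((s - 2)*(s + 3)) = -5/(s + 3) - 2/(s - 2).
An antiderivative is F(s) = -2*log(s - 2) - 5*log(s + 3).
Then F(5) - F(3) = (-15*log(2) - 2*log(3)) - (-5*log(3) - 5*log(2)) = -10*log(2) + 3*log(3).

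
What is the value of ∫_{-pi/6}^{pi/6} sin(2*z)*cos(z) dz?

0

Use the identity sin(2*z)cos(z) = [sin(3*z) + sin(z)]/2.
An antiderivative is F(z) = -cos(z)/2 - cos(3*z)/6.
Then F(pi/6) - F(-pi/6) = (-sqrt(3)/4) - (-sqrt(3)/4) = 0.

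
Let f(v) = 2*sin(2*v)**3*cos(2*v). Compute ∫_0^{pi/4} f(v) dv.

1/4

Let u = sin(2*v), so du = 2*cos(2*v) dv. When v = 0, u = 0; when v = pi/4, u = 1.
The integral becomes ∫ u**3 du from 0 to 1, with antiderivative u**4/4.
Back in v: F(v) = sin(2*v)**4/4.
Then F(pi/4) - F(0) = (1/4) - (0) = 1/4.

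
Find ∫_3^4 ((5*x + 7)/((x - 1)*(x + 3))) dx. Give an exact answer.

Factor the denominator: x**2 + 2*x - 3 = (x + 3)(x - 1).
Partial fractions: (5*x + 7)/((x - 1)*(x + 3)) = 2/(x + 3) + 3/(x - 1).
An antiderivative is F(x) = 3*log(x - 1) + 2*log(x + 3).
Then F(4) - F(3) = (3*log(3) + 2*log(7)) - (2*log(3) + 5*log(2)) = -5*log(2) + log(3) + 2*log(7).

-5*log(2) + log(3) + 2*log(7)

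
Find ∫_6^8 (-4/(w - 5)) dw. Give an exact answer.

An antiderivative is F(w) = -4*log(w - 5).
Then F(8) - F(6) = (-log(81)) - (0) = -log(81).

-log(81)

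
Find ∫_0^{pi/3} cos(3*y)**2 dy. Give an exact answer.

pi/6

Use the identity cos^2(3*y) = (1 + cos(6*y))/2.
An antiderivative is F(y) = y/2 + sin(6*y)/12.
Then F(pi/3) - F(0) = (pi/6) - (0) = pi/6.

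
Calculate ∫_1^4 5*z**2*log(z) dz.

Integrate by parts once (u = ln z, dv = 5*z**2 dz).
An antiderivative is F(z) = 5*z**3*(3*log(z) - 1)/9.
Then F(4) - F(1) = (-320/9 + 640*log(2)/3) - (-5/9) = -35 + 640*log(2)/3.

-35 + 640*log(2)/3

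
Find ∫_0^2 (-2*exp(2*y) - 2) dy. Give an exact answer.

An antiderivative is F(y) = -exp(2*y) - 2*y.
Then F(2) - F(0) = (-exp(4) - 4) - (-1) = -exp(4) - 3.

-exp(4) - 3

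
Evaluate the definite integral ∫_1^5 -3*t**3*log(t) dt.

Integrate by parts once (u = ln t, dv = -3*t**3 dt).
An antiderivative is F(t) = -3*t**4*(4*log(t) - 1)/16.
Then F(5) - F(1) = (1875/16 - 1875*log(5)/4) - (3/16) = 117 - 1875*log(5)/4.

117 - 1875*log(5)/4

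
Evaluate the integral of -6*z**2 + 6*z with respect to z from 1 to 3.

-28

By the power rule, an antiderivative is F(z) = -2*z**3 + 3*z**2.
Then F(3) - F(1) = (-27) - (1) = -28.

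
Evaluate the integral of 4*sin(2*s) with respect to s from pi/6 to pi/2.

3

An antiderivative is F(s) = -2*cos(2*s).
Then F(pi/2) - F(pi/6) = (2) - (-1) = 3.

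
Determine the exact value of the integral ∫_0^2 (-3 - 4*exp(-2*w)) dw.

An antiderivative is F(w) = -3*w + 2*exp(-2*w).
Then F(2) - F(0) = (-6 + 2*exp(-4)) - (2) = -8 + 2*exp(-4).

-8 + 2*exp(-4)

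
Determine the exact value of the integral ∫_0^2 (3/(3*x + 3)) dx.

An antiderivative is F(x) = log(3*x + 3).
Then F(2) - F(0) = (log(9)) - (log(3)) = log(3).

log(3)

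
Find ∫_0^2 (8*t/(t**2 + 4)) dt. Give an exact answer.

log(16)

Let u = t**2 + 4, so du = 2*t dt. When t = 0, u = 4; when t = 2, u = 8.
The integral becomes 4·∫ 1/u du from 4 to 8, with antiderivative 4*log(u).
Back in t: F(t) = 4*log(t**2 + 4).
Then F(2) - F(0) = (12*log(2)) - (8*log(2)) = log(16).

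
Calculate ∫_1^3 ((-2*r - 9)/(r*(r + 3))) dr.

Factor the denominator: r**2 + 3*r = (r + 3)r.
Partial fractions: (-2*r - 9)/(r*(r + 3)) = 1/(r + 3) - 3/r.
An antiderivative is F(r) = -3*log(r) + log(r + 3).
Then F(3) - F(1) = (log(2/9)) - (log(4)) = -log(18).

-log(18)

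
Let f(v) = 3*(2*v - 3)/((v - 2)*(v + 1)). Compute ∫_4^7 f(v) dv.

Factor the denominator: v**2 - v - 2 = (v + 1)(v - 2).
Partial fractions: 3*(2*v - 3)/((v - 2)*(v + 1)) = 5/(v + 1) + 1/(v - 2).
An antiderivative is F(v) = log(v - 2) + 5*log(v + 1).
Then F(7) - F(4) = (log(5) + 15*log(2)) - (log(2) + 5*log(5)) = -4*log(5) + 14*log(2).

-4*log(5) + 14*log(2)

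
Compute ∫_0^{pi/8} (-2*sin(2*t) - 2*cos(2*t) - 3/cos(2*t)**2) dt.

-5/2

An antiderivative is F(t) = -sin(2*t) + cos(2*t) - 3*tan(2*t)/2.
Then F(pi/8) - F(0) = (-3/2) - (1) = -5/2.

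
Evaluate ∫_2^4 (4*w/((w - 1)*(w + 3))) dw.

-3*log(5) + log(3) + 3*log(7)

Factor the denominator: w**2 + 2*w - 3 = (w + 3)(w - 1).
Partial fractions: 4*w/((w - 1)*(w + 3)) = 3/(w + 3) + 1/(w - 1).
An antiderivative is F(w) = log(w - 1) + 3*log(w + 3).
Then F(4) - F(2) = (log(3) + 3*log(7)) - (3*log(5)) = -3*log(5) + log(3) + 3*log(7).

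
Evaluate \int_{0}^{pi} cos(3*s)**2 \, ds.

pi/2

Use the identity cos^2(3*s) = (1 + cos(6*s))/2.
An antiderivative is F(s) = s/2 + sin(6*s)/12.
Then F(pi) - F(0) = (pi/2) - (0) = pi/2.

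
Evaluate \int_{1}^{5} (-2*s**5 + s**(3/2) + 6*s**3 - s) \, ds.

-21422/5 + 10*sqrt(5)

By the power rule, an antiderivative is F(s) = -s**6/3 + 2*s**(5/2)/5 + 3*s**4/2 - s**2/2.
Then F(5) - F(1) = (-12850/3 + 10*sqrt(5)) - (16/15) = -21422/5 + 10*sqrt(5).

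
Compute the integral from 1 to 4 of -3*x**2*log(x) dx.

21 - 128*log(2)

Integrate by parts once (u = ln x, dv = -3*x**2 dx).
An antiderivative is F(x) = -x**3*(3*log(x) - 1)/3.
Then F(4) - F(1) = (64/3 - 128*log(2)) - (1/3) = 21 - 128*log(2).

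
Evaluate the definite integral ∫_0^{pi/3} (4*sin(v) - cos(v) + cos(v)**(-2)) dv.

An antiderivative is F(v) = -sin(v) - 4*cos(v) + tan(v).
Then F(pi/3) - F(0) = (-2 + sqrt(3)/2) - (-4) = sqrt(3)/2 + 2.

sqrt(3)/2 + 2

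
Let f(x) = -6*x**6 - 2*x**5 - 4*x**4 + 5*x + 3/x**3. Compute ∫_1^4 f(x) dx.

By the power rule, an antiderivative is F(x) = -6*x**7/7 - x**6/3 - 4*x**5/5 + 5*x**2/2 - 3/(2*x**2).
Then F(4) - F(1) = (-54391867/3360) - (-104/105) = -18129513/1120.

-18129513/1120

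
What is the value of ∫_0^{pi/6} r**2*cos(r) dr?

-1 + pi**2/72 + sqrt(3)*pi/6

Integrate by parts twice (u = r^2, dv = cos(r) dr).
An antiderivative is F(r) = r**2*sin(r) + 2*r*cos(r) - 2*sin(r).
Then F(pi/6) - F(0) = (-1 + pi**2/72 + sqrt(3)*pi/6) - (0) = -1 + pi**2/72 + sqrt(3)*pi/6.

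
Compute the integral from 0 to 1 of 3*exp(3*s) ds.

Let u = 3*s, so du = 3 ds. When s = 0, u = 0; when s = 1, u = 3.
The integral becomes ∫ exp(u) du from 0 to 3, with antiderivative exp(u).
Back in s: F(s) = exp(3*s).
Then F(1) - F(0) = (exp(3)) - (1) = -1 + exp(3).

-1 + exp(3)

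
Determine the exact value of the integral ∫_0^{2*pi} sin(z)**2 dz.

Use the identity sin^2(z) = (1 - cos(2*z))/2.
An antiderivative is F(z) = z/2 - sin(2*z)/4.
Then F(2*pi) - F(0) = (pi) - (0) = pi.

pi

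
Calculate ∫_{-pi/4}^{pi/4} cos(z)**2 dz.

1/2 + pi/4

Use the identity cos^2(z) = (1 + cos(2*z))/2.
An antiderivative is F(z) = z/2 + sin(2*z)/4.
Then F(pi/4) - F(-pi/4) = (1/4 + pi/8) - (-pi/8 - 1/4) = 1/2 + pi/4.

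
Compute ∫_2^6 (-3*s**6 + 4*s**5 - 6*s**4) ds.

By the power rule, an antiderivative is F(s) = -3*s**7/7 + 2*s**6/3 - 6*s**5/5.
Then F(6) - F(2) = (-3436992/35) - (-5312/105) = -10305664/105.

-10305664/105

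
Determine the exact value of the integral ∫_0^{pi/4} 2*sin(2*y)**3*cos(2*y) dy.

1/4

Let u = sin(2*y), so du = 2*cos(2*y) dy. When y = 0, u = 0; when y = pi/4, u = 1.
The integral becomes ∫ u**3 du from 0 to 1, with antiderivative u**4/4.
Back in y: F(y) = sin(2*y)**4/4.
Then F(pi/4) - F(0) = (1/4) - (0) = 1/4.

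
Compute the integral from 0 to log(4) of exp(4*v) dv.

255/4

Let u = exp(v), so du = exp(v) dv. When v = 0, u = 1; when v = log(4), u = 4.
The integral becomes ∫ u**3 du from 1 to 4, with antiderivative u**4/4.
Back in v: F(v) = exp(4*v)/4.
Then F(log(4)) - F(0) = (64) - (1/4) = 255/4.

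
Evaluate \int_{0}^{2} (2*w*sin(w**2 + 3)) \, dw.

Let u = w**2 + 3, so du = 2*w dw. When w = 0, u = 3; when w = 2, u = 7.
The integral becomes ∫ sin(u) du from 3 to 7, with antiderivative -cos(u).
Back in w: F(w) = -cos(w**2 + 3).
Then F(2) - F(0) = (-cos(7)) - (-cos(3)) = cos(3) - cos(7).

cos(3) - cos(7)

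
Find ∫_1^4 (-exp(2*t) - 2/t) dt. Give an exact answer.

An antiderivative is F(t) = -exp(2*t)/2 - 2*log(t).
Then F(4) - F(1) = (-exp(8)/2 - log(16)) - (-exp(2)/2) = -exp(8)/2 - log(16) + exp(2)/2.

-exp(8)/2 - log(16) + exp(2)/2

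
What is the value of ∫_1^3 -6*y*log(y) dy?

Integrate by parts once (u = ln y, dv = -6*y dy).
An antiderivative is F(y) = -3*y**2*(2*log(y) - 1)/2.
Then F(3) - F(1) = (27/2 - 27*log(3)) - (3/2) = 12 - 27*log(3).

12 - 27*log(3)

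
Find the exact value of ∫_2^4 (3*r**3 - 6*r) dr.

By the power rule, an antiderivative is F(r) = 3*r**4/4 - 3*r**2.
Then F(4) - F(2) = (144) - (0) = 144.

144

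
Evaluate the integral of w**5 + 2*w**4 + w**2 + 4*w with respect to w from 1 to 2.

By the power rule, an antiderivative is F(w) = w**6/6 + 2*w**5/5 + w**3/3 + 2*w**2.
Then F(2) - F(1) = (512/15) - (29/10) = 937/30.

937/30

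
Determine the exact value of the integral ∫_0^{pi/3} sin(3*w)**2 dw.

pi/6

Use the identity sin^2(3*w) = (1 - cos(6*w))/2.
An antiderivative is F(w) = w/2 - sin(6*w)/12.
Then F(pi/3) - F(0) = (pi/6) - (0) = pi/6.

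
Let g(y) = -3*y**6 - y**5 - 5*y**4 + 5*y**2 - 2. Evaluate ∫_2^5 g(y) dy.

-544947/14

By the power rule, an antiderivative is F(y) = -3*y**7/7 - y**6/6 - y**5 + 5*y**3/3 - 2*y.
Then F(5) - F(2) = (-1638545/42) - (-1852/21) = -544947/14.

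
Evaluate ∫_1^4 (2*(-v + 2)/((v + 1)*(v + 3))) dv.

Factor the denominator: v**2 + 4*v + 3 = (v + 3)(v + 1).
Partial fractions: 2*(-v + 2)/((v + 1)*(v + 3)) = -5/(v + 3) + 3/(v + 1).
An antiderivative is F(v) = 3*log(v + 1) - 5*log(v + 3).
Then F(4) - F(1) = (-5*log(7) + 3*log(5)) - (-7*log(2)) = -5*log(7) + 3*log(5) + 7*log(2).

-5*log(7) + 3*log(5) + 7*log(2)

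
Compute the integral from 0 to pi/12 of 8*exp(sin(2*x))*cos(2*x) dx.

Let u = sin(2*x), so du = 2*cos(2*x) dx. When x = 0, u = 0; when x = pi/12, u = 1/2.
The integral becomes 4·∫ exp(u) du from 0 to 1/2, with antiderivative 4*exp(u).
Back in x: F(x) = 4*exp(sin(2*x)).
Then F(pi/12) - F(0) = (4*exp(1/2)) - (4) = -4 + 4*exp(1/2).

-4 + 4*exp(1/2)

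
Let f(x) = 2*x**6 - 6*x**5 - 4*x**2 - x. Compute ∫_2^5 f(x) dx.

91803/14

By the power rule, an antiderivative is F(x) = 2*x**7/7 - x**6 - 4*x**3/3 - x**2/2.
Then F(5) - F(2) = (273725/42) - (-842/21) = 91803/14.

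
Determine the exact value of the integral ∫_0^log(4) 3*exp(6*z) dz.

Let u = exp(z), so du = exp(z) dz. When z = 0, u = 1; when z = log(4), u = 4.
The integral becomes 3·∫ u**5 du from 1 to 4, with antiderivative u**6/2.
Back in z: F(z) = exp(6*z)/2.
Then F(log(4)) - F(0) = (2048) - (1/2) = 4095/2.

4095/2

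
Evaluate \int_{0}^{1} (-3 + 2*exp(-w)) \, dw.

-1 - 2*exp(-1)

An antiderivative is F(w) = -3*w - 2*exp(-w).
Then F(1) - F(0) = (-3 - 2*exp(-1)) - (-2) = -1 - 2*exp(-1).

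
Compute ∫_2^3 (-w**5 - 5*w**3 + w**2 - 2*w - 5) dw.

By the power rule, an antiderivative is F(w) = -w**6/6 - 5*w**4/4 + w**3/3 - w**2 - 5*w.
Then F(3) - F(2) = (-951/4) - (-42) = -783/4.

-783/4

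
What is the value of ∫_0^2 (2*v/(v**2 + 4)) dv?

log(2)

Let u = v**2 + 4, so du = 2*v dv. When v = 0, u = 4; when v = 2, u = 8.
The integral becomes ∫ 1/u du from 4 to 8, with antiderivative log(u).
Back in v: F(v) = log(v**2 + 4).
Then F(2) - F(0) = (log(8)) - (log(4)) = log(2).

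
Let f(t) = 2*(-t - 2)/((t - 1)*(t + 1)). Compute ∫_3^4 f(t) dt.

log(10/27)

Factor the denominator: t**2 - 1 = (t + 1)(t - 1).
Partial fractions: 2*(-t - 2)/((t - 1)*(t + 1)) = 1/(t + 1) - 3/(t - 1).
An antiderivative is F(t) = -3*log(t - 1) + log(t + 1).
Then F(4) - F(3) = (log(5/27)) - (-log(2)) = log(10/27).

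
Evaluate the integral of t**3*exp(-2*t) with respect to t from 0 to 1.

Integrate by parts 3 times (u = t^3, dv = exp(-2*t) dt).
An antiderivative is F(t) = (-4*t**3 - 6*t**2 - 6*t - 3)*exp(-2*t)/8.
Then F(1) - F(0) = (-19*exp(-2)/8) - (-3/8) = 3/8 - 19*exp(-2)/8.

3/8 - 19*exp(-2)/8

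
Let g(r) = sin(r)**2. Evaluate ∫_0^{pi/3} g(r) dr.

Use the identity sin^2(r) = (1 - cos(2*r))/2.
An antiderivative is F(r) = r/2 - sin(2*r)/4.
Then F(pi/3) - F(0) = (-sqrt(3)/8 + pi/6) - (0) = -sqrt(3)/8 + pi/6.

-sqrt(3)/8 + pi/6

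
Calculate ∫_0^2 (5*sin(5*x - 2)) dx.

Let u = 5*x - 2, so du = 5 dx. When x = 0, u = -2; when x = 2, u = 8.
The integral becomes ∫ sin(u) du from -2 to 8, with antiderivative -cos(u).
Back in x: F(x) = -cos(5*x - 2).
Then F(2) - F(0) = (-cos(8)) - (-cos(2)) = cos(2) - cos(8).

cos(2) - cos(8)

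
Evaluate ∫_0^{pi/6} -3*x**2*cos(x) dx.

Integrate by parts twice (u = x^2, dv = -3*cos(x) dx).
An antiderivative is F(x) = -3*x**2*sin(x) - 6*x*cos(x) + 6*sin(x).
Then F(pi/6) - F(0) = (-sqrt(3)*pi/2 - pi**2/24 + 3) - (0) = -sqrt(3)*pi/2 - pi**2/24 + 3.

-sqrt(3)*pi/2 - pi**2/24 + 3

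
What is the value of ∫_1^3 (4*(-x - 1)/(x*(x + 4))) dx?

Factor the denominator: x**2 + 4*x = (x + 4)x.
Partial fractions: 4*(-x - 1)/(x*(x + 4)) = -3/(x + 4) - 1/x.
An antiderivative is F(x) = -log(x) - 3*log(x + 4).
Then F(3) - F(1) = (-3*log(7) - log(3)) - (-3*log(5)) = -3*log(7) - log(3) + 3*log(5).

-3*log(7) - log(3) + 3*log(5)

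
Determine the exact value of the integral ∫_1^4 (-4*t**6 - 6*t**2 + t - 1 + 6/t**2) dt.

By the power rule, an antiderivative is F(t) = -4*t**7/7 - 2*t**3 + t**2/2 - t - 6/t.
Then F(4) - F(1) = (-132829/14) - (-127/14) = -66351/7.

-66351/7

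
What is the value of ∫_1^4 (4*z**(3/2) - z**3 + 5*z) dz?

By the power rule, an antiderivative is F(z) = 8*z**(5/2)/5 - z**4/4 + 5*z**2/2.
Then F(4) - F(1) = (136/5) - (77/20) = 467/20.

467/20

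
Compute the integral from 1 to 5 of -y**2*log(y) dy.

Integrate by parts once (u = ln y, dv = -y**2 dy).
An antiderivative is F(y) = -y**3*(3*log(y) - 1)/9.
Then F(5) - F(1) = (125/9 - 125*log(5)/3) - (1/9) = 124/9 - 125*log(5)/3.

124/9 - 125*log(5)/3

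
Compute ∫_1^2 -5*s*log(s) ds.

15/4 - 10*log(2)

Integrate by parts once (u = ln s, dv = -5*s ds).
An antiderivative is F(s) = -5*s**2*(2*log(s) - 1)/4.
Then F(2) - F(1) = (5 - 10*log(2)) - (5/4) = 15/4 - 10*log(2).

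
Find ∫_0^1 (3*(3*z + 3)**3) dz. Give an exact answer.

1215/4

Let u = 3*z + 3, so du = 3 dz. When z = 0, u = 3; when z = 1, u = 6.
The integral becomes ∫ u**3 du from 3 to 6, with antiderivative u**4/4.
Back in z: F(z) = (3*z + 3)**4/4.
Then F(1) - F(0) = (324) - (81/4) = 1215/4.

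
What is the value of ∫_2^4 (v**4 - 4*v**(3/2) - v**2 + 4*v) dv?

32*sqrt(2)/5 + 2288/15

By the power rule, an antiderivative is F(v) = -8*v**(5/2)/5 + v**5/5 - v**3/3 + 2*v**2.
Then F(4) - F(2) = (2464/15) - (176/15 - 32*sqrt(2)/5) = 32*sqrt(2)/5 + 2288/15.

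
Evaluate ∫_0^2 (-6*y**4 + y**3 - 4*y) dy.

-212/5

By the power rule, an antiderivative is F(y) = -6*y**5/5 + y**4/4 - 2*y**2.
Then F(2) - F(0) = (-212/5) - (0) = -212/5.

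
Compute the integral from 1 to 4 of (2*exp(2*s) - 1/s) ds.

An antiderivative is F(s) = exp(2*s) - log(s).
Then F(4) - F(1) = (-log(4) + exp(8)) - (exp(2)) = -exp(2) - log(4) + exp(8).

-exp(2) - log(4) + exp(8)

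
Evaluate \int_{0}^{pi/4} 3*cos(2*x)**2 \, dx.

Use the identity cos^2(2*x) = (1 + cos(4*x))/2.
An antiderivative is F(x) = 3*x/2 + 3*sin(4*x)/8.
Then F(pi/4) - F(0) = (3*pi/8) - (0) = 3*pi/8.

3*pi/8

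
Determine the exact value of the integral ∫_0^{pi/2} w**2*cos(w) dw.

-2 + pi**2/4

Integrate by parts twice (u = w^2, dv = cos(w) dw).
An antiderivative is F(w) = w**2*sin(w) + 2*w*cos(w) - 2*sin(w).
Then F(pi/2) - F(0) = (-2 + pi**2/4) - (0) = -2 + pi**2/4.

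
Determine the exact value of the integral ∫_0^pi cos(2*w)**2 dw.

Use the identity cos^2(2*w) = (1 + cos(4*w))/2.
An antiderivative is F(w) = w/2 + sin(4*w)/8.
Then F(pi) - F(0) = (pi/2) - (0) = pi/2.

pi/2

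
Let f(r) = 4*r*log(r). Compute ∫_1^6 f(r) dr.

-35 + 72*log(2) + 72*log(3)

Integrate by parts once (u = ln r, dv = 4*r dr).
An antiderivative is F(r) = r**2*(2*log(r) - 1).
Then F(6) - F(1) = (-36 + 72*log(2) + 72*log(3)) - (-1) = -35 + 72*log(2) + 72*log(3).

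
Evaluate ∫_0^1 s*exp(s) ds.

1

Integrate by parts once (u = s, dv = exp(s) ds).
An antiderivative is F(s) = (s - 1)*exp(s).
Then F(1) - F(0) = (0) - (-1) = 1.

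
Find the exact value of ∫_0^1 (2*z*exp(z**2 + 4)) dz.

-exp(4) + exp(5)

Let u = z**2 + 4, so du = 2*z dz. When z = 0, u = 4; when z = 1, u = 5.
The integral becomes ∫ exp(u) du from 4 to 5, with antiderivative exp(u).
Back in z: F(z) = exp(z**2 + 4).
Then F(1) - F(0) = (exp(5)) - (exp(4)) = -exp(4) + exp(5).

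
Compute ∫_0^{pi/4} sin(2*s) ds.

An antiderivative is F(s) = -cos(2*s)/2.
Then F(pi/4) - F(0) = (0) - (-1/2) = 1/2.

1/2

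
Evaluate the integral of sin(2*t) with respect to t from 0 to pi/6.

1/4

An antiderivative is F(t) = -cos(2*t)/2.
Then F(pi/6) - F(0) = (-1/4) - (-1/2) = 1/4.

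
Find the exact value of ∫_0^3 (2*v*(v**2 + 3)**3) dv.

Let u = v**2 + 3, so du = 2*v dv. When v = 0, u = 3; when v = 3, u = 12.
The integral becomes ∫ u**3 du from 3 to 12, with antiderivative u**4/4.
Back in v: F(v) = (v**2 + 3)**4/4.
Then F(3) - F(0) = (5184) - (81/4) = 20655/4.

20655/4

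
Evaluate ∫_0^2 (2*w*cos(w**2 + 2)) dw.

Let u = w**2 + 2, so du = 2*w dw. When w = 0, u = 2; when w = 2, u = 6.
The integral becomes ∫ cos(u) du from 2 to 6, with antiderivative sin(u).
Back in w: F(w) = sin(w**2 + 2).
Then F(2) - F(0) = (sin(6)) - (sin(2)) = -sin(2) + sin(6).

-sin(2) + sin(6)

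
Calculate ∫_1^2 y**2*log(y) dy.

-7/9 + 8*log(2)/3

Integrate by parts once (u = ln y, dv = y**2 dy).
An antiderivative is F(y) = y**3*(3*log(y) - 1)/9.
Then F(2) - F(1) = (-8/9 + 8*log(2)/3) - (-1/9) = -7/9 + 8*log(2)/3.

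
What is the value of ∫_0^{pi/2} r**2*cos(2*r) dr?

-pi/4

Integrate by parts twice (u = r^2, dv = cos(2*r) dr).
An antiderivative is F(r) = r**2*sin(2*r)/2 + r*cos(2*r)/2 - sin(2*r)/4.
Then F(pi/2) - F(0) = (-pi/4) - (0) = -pi/4.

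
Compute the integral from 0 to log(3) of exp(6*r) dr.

364/3

Let u = exp(r), so du = exp(r) dr. When r = 0, u = 1; when r = log(3), u = 3.
The integral becomes ∫ u**5 du from 1 to 3, with antiderivative u**6/6.
Back in r: F(r) = exp(6*r)/6.
Then F(log(3)) - F(0) = (243/2) - (1/6) = 364/3.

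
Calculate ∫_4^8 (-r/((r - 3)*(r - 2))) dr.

-3*log(5) + 2*log(3)

Factor the denominator: r**2 - 5*r + 6 = (r - 2)(r - 3).
Partial fractions: -r/((r - 3)*(r - 2)) = 2/(r - 2) - 3/(r - 3).
An antiderivative is F(r) = -3*log(r - 3) + 2*log(r - 2).
Then F(8) - F(4) = (-3*log(5) + 2*log(2) + 2*log(3)) - (log(4)) = -3*log(5) + 2*log(3).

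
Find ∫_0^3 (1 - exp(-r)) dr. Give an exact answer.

An antiderivative is F(r) = r + exp(-r).
Then F(3) - F(0) = (exp(-3) + 3) - (1) = exp(-3) + 2.

exp(-3) + 2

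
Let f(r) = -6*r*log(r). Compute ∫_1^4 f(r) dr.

Integrate by parts once (u = ln r, dv = -6*r dr).
An antiderivative is F(r) = -3*r**2*(2*log(r) - 1)/2.
Then F(4) - F(1) = (24 - 96*log(2)) - (3/2) = 45/2 - 96*log(2).

45/2 - 96*log(2)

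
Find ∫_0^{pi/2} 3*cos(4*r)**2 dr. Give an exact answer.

3*pi/4

Use the identity cos^2(4*r) = (1 + cos(8*r))/2.
An antiderivative is F(r) = 3*r/2 + 3*sin(8*r)/16.
Then F(pi/2) - F(0) = (3*pi/4) - (0) = 3*pi/4.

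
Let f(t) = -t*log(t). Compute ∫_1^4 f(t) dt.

Integrate by parts once (u = ln t, dv = -t dt).
An antiderivative is F(t) = -t**2*(2*log(t) - 1)/4.
Then F(4) - F(1) = (4 - 16*log(2)) - (1/4) = 15/4 - 16*log(2).

15/4 - 16*log(2)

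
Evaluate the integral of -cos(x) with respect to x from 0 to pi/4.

An antiderivative is F(x) = -sin(x).
Then F(pi/4) - F(0) = (-sqrt(2)/2) - (0) = -sqrt(2)/2.

-sqrt(2)/2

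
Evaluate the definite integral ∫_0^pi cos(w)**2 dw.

Use the identity cos^2(w) = (1 + cos(2*w))/2.
An antiderivative is F(w) = w/2 + sin(2*w)/4.
Then F(pi) - F(0) = (pi/2) - (0) = pi/2.

pi/2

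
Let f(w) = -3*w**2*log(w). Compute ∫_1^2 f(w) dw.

Integrate by parts once (u = ln w, dv = -3*w**2 dw).
An antiderivative is F(w) = -w**3*(3*log(w) - 1)/3.
Then F(2) - F(1) = (8/3 - 8*log(2)) - (1/3) = 7/3 - 8*log(2).

7/3 - 8*log(2)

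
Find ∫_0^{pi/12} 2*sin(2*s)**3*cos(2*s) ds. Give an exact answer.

1/64

Let u = sin(2*s), so du = 2*cos(2*s) ds. When s = 0, u = 0; when s = pi/12, u = 1/2.
The integral becomes ∫ u**3 du from 0 to 1/2, with antiderivative u**4/4.
Back in s: F(s) = sin(2*s)**4/4.
Then F(pi/12) - F(0) = (1/64) - (0) = 1/64.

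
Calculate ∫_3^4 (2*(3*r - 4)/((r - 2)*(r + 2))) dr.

Factor the denominator: r**2 - 4 = (r + 2)(r - 2).
Partial fractions: 2*(3*r - 4)/((r - 2)*(r + 2)) = 5/(r + 2) + 1/(r - 2).
An antiderivative is F(r) = log(r - 2) + 5*log(r + 2).
Then F(4) - F(3) = (6*log(2) + 5*log(3)) - (5*log(5)) = -5*log(5) + 6*log(2) + 5*log(3).

-5*log(5) + 6*log(2) + 5*log(3)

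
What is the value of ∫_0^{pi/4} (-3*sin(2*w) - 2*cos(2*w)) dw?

An antiderivative is F(w) = -sin(2*w) + 3*cos(2*w)/2.
Then F(pi/4) - F(0) = (-1) - (3/2) = -5/2.

-5/2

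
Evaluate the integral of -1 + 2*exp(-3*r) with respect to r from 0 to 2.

-4/3 - 2*exp(-6)/3

An antiderivative is F(r) = -r - 2*exp(-3*r)/3.
Then F(2) - F(0) = (-2 - 2*exp(-6)/3) - (-2/3) = -4/3 - 2*exp(-6)/3.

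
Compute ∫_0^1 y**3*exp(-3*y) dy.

Integrate by parts 3 times (u = y^3, dv = exp(-3*y) dy).
An antiderivative is F(y) = (-9*y**3 - 9*y**2 - 6*y - 2)*exp(-3*y)/27.
Then F(1) - F(0) = (-26*exp(-3)/27) - (-2/27) = 2/27 - 26*exp(-3)/27.

2/27 - 26*exp(-3)/27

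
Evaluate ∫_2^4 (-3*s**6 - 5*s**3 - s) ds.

-50910/7

By the power rule, an antiderivative is F(s) = -3*s**7/7 - 5*s**4/4 - s**2/2.
Then F(4) - F(2) = (-51448/7) - (-538/7) = -50910/7.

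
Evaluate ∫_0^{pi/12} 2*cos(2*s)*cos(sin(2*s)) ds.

sin(1/2)

Let u = sin(2*s), so du = 2*cos(2*s) ds. When s = 0, u = 0; when s = pi/12, u = 1/2.
The integral becomes ∫ cos(u) du from 0 to 1/2, with antiderivative sin(u).
Back in s: F(s) = sin(sin(2*s)).
Then F(pi/12) - F(0) = (sin(1/2)) - (0) = sin(1/2).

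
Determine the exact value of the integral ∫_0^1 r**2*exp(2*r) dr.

Integrate by parts twice (u = r^2, dv = exp(2*r) dr).
An antiderivative is F(r) = (2*r**2 - 2*r + 1)*exp(2*r)/4.
Then F(1) - F(0) = (exp(2)/4) - (1/4) = -1/4 + exp(2)/4.

-1/4 + exp(2)/4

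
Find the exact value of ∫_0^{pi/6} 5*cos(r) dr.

An antiderivative is F(r) = 5*sin(r).
Then F(pi/6) - F(0) = (5/2) - (0) = 5/2.

5/2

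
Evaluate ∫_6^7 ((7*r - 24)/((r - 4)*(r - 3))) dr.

Factor the denominator: r**2 - 7*r + 12 = (r - 3)(r - 4).
Partial fractions: (7*r - 24)/((r - 4)*(r - 3)) = 3/(r - 3) + 4/(r - 4).
An antiderivative is F(r) = 4*log(r - 4) + 3*log(r - 3).
Then F(7) - F(6) = (6*log(2) + 4*log(3)) - (4*log(2) + 3*log(3)) = log(12).

log(12)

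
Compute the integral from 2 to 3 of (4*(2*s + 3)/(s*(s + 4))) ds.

-8*log(2) - 2*log(3) + 5*log(7)

Factor the denominator: s**2 + 4*s = (s + 4)s.
Partial fractions: 4*(2*s + 3)/(s*(s + 4)) = 5/(s + 4) + 3/s.
An antiderivative is F(s) = 3*log(s) + 5*log(s + 4).
Then F(3) - F(2) = (3*log(3) + 5*log(7)) - (5*log(3) + 8*log(2)) = -8*log(2) - 2*log(3) + 5*log(7).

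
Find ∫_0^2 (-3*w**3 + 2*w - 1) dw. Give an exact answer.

-10

By the power rule, an antiderivative is F(w) = -3*w**4/4 + w**2 - w.
Then F(2) - F(0) = (-10) - (0) = -10.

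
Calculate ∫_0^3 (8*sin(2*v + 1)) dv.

Let u = 2*v + 1, so du = 2 dv. When v = 0, u = 1; when v = 3, u = 7.
The integral becomes 4·∫ sin(u) du from 1 to 7, with antiderivative -4*cos(u).
Back in v: F(v) = -4*cos(2*v + 1).
Then F(3) - F(0) = (-4*cos(7)) - (-4*cos(1)) = -4*cos(7) + 4*cos(1).

-4*cos(7) + 4*cos(1)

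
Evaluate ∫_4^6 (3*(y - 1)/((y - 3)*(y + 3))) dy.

-2*log(7) + 5*log(3)

Factor the denominator: y**2 - 9 = (y + 3)(y - 3).
Partial fractions: 3*(y - 1)/((y - 3)*(y + 3)) = 2/(y + 3) + 1/(y - 3).
An antiderivative is F(y) = log(y - 3) + 2*log(y + 3).
Then F(6) - F(4) = (5*log(3)) - (log(49)) = -2*log(7) + 5*log(3).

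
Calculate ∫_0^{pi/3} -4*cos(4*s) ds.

sqrt(3)/2

An antiderivative is F(s) = -sin(4*s).
Then F(pi/3) - F(0) = (sqrt(3)/2) - (0) = sqrt(3)/2.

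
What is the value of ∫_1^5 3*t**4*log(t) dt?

-9372/25 + 1875*log(5)

Integrate by parts once (u = ln t, dv = 3*t**4 dt).
An antiderivative is F(t) = 3*t**5*(5*log(t) - 1)/25.
Then F(5) - F(1) = (-375 + 1875*log(5)) - (-3/25) = -9372/25 + 1875*log(5).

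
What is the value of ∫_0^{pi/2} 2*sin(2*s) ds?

2

An antiderivative is F(s) = -cos(2*s).
Then F(pi/2) - F(0) = (1) - (-1) = 2.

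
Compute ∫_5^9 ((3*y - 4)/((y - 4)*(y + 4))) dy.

-4*log(3) + log(5) + 2*log(13)

Factor the denominator: y**2 - 16 = (y + 4)(y - 4).
Partial fractions: (3*y - 4)/((y - 4)*(y + 4)) = 2/(y + 4) + 1/(y - 4).
An antiderivative is F(y) = log(y - 4) + 2*log(y + 4).
Then F(9) - F(5) = (log(5) + 2*log(13)) - (log(81)) = -4*log(3) + log(5) + 2*log(13).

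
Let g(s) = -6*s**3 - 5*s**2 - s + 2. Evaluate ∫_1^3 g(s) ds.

By the power rule, an antiderivative is F(s) = -3*s**4/2 - 5*s**3/3 - s**2/2 + 2*s.
Then F(3) - F(1) = (-165) - (-5/3) = -490/3.

-490/3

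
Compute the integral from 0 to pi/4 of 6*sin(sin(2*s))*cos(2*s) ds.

Let u = sin(2*s), so du = 2*cos(2*s) ds. When s = 0, u = 0; when s = pi/4, u = 1.
The integral becomes 3·∫ sin(u) du from 0 to 1, with antiderivative -3*cos(u).
Back in s: F(s) = -3*cos(sin(2*s)).
Then F(pi/4) - F(0) = (-3*cos(1)) - (-3) = 3 - 3*cos(1).

3 - 3*cos(1)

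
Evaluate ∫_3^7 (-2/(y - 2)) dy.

An antiderivative is F(y) = -2*log(y - 2).
Then F(7) - F(3) = (-log(25)) - (0) = -log(25).

-log(25)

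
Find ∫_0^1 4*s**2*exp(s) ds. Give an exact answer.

Integrate by parts twice (u = s^2, dv = 4*exp(s) ds).
An antiderivative is F(s) = (4*s**2 - 8*s + 8)*exp(s).
Then F(1) - F(0) = (4*E) - (8) = -8 + 4*E.

-8 + 4*E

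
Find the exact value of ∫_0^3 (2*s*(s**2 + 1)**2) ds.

333

Let u = s**2 + 1, so du = 2*s ds. When s = 0, u = 1; when s = 3, u = 10.
The integral becomes ∫ u**2 du from 1 to 10, with antiderivative u**3/3.
Back in s: F(s) = (s**2 + 1)**3/3.
Then F(3) - F(0) = (1000/3) - (1/3) = 333.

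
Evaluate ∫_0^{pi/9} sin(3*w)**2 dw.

-sqrt(3)/24 + pi/18

Use the identity sin^2(3*w) = (1 - cos(6*w))/2.
An antiderivative is F(w) = w/2 - sin(6*w)/12.
Then F(pi/9) - F(0) = (-sqrt(3)/24 + pi/18) - (0) = -sqrt(3)/24 + pi/18.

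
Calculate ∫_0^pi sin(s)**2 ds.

pi/2

Use the identity sin^2(s) = (1 - cos(2*s))/2.
An antiderivative is F(s) = s/2 - sin(2*s)/4.
Then F(pi) - F(0) = (pi/2) - (0) = pi/2.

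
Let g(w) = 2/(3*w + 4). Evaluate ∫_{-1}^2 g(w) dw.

An antiderivative is F(w) = 2*log(3*w + 4)/3.
Then F(2) - F(-1) = (2*log(10)/3) - (0) = 2*log(10)/3.

2*log(10)/3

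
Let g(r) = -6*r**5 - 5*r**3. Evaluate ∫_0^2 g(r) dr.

-84

By the power rule, an antiderivative is F(r) = -r**6 - 5*r**4/4.
Then F(2) - F(0) = (-84) - (0) = -84.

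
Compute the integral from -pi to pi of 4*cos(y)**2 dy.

Use the identity cos^2(y) = (1 + cos(2*y))/2.
An antiderivative is F(y) = 2*y + sin(2*y).
Then F(pi) - F(-pi) = (2*pi) - (-2*pi) = 4*pi.

4*pi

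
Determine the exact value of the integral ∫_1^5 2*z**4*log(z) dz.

Integrate by parts once (u = ln z, dv = 2*z**4 dz).
An antiderivative is F(z) = 2*z**5*(5*log(z) - 1)/25.
Then F(5) - F(1) = (-250 + 1250*log(5)) - (-2/25) = -6248/25 + 1250*log(5).

-6248/25 + 1250*log(5)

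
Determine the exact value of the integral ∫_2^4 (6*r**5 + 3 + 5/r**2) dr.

16157/4

By the power rule, an antiderivative is F(r) = r**6 + 3*r - 5/r.
Then F(4) - F(2) = (16427/4) - (135/2) = 16157/4.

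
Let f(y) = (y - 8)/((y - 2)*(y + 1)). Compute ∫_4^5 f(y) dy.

-3*log(5) + log(3) + 5*log(2)

Factor the denominator: y**2 - y - 2 = (y + 1)(y - 2).
Partial fractions: (y - 8)/((y - 2)*(y + 1)) = 3/(y + 1) - 2/(y - 2).
An antiderivative is F(y) = -2*log(y - 2) + 3*log(y + 1).
Then F(5) - F(4) = (log(24)) - (-2*log(2) + 3*log(5)) = -3*log(5) + log(3) + 5*log(2).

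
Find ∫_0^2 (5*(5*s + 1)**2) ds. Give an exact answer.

Let u = 5*s + 1, so du = 5 ds. When s = 0, u = 1; when s = 2, u = 11.
The integral becomes ∫ u**2 du from 1 to 11, with antiderivative u**3/3.
Back in s: F(s) = (5*s + 1)**3/3.
Then F(2) - F(0) = (1331/3) - (1/3) = 1330/3.

1330/3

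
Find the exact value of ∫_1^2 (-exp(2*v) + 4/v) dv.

An antiderivative is F(v) = -exp(2*v)/2 + 4*log(v).
Then F(2) - F(1) = (-exp(4)/2 + log(16)) - (-exp(2)/2) = -exp(4)/2 + log(16) + exp(2)/2.

-exp(4)/2 + log(16) + exp(2)/2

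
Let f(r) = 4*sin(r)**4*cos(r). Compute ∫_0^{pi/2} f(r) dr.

4/5

Let u = sin(r), so du = cos(r) dr. When r = 0, u = 0; when r = pi/2, u = 1.
The integral becomes 4·∫ u**4 du from 0 to 1, with antiderivative 4*u**5/5.
Back in r: F(r) = 4*sin(r)**5/5.
Then F(pi/2) - F(0) = (4/5) - (0) = 4/5.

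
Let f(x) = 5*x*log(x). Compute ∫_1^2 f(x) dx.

Integrate by parts once (u = ln x, dv = 5*x dx).
An antiderivative is F(x) = 5*x**2*(2*log(x) - 1)/4.
Then F(2) - F(1) = (-5 + 10*log(2)) - (-5/4) = -15/4 + 10*log(2).

-15/4 + 10*log(2)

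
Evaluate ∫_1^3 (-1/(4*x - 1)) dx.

An antiderivative is F(x) = -log(4*x - 1)/4.
Then F(3) - F(1) = (-log(11)/4) - (-log(3)/4) = -log(11)/4 + log(3)/4.

-log(11)/4 + log(3)/4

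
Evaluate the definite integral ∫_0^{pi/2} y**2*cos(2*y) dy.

-pi/4

Integrate by parts twice (u = y^2, dv = cos(2*y) dy).
An antiderivative is F(y) = y**2*sin(2*y)/2 + y*cos(2*y)/2 - sin(2*y)/4.
Then F(pi/2) - F(0) = (-pi/4) - (0) = -pi/4.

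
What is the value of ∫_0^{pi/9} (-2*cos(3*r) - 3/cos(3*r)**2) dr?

An antiderivative is F(r) = -2*sin(3*r)/3 - tan(3*r).
Then F(pi/9) - F(0) = (-4*sqrt(3)/3) - (0) = -4*sqrt(3)/3.

-4*sqrt(3)/3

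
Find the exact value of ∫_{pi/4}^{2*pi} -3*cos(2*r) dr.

3/2

An antiderivative is F(r) = -3*sin(2*r)/2.
Then F(2*pi) - F(pi/4) = (0) - (-3/2) = 3/2.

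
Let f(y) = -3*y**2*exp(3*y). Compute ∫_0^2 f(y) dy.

Integrate by parts twice (u = y^2, dv = -3*exp(3*y) dy).
An antiderivative is F(y) = (-9*y**2 + 6*y - 2)*exp(3*y)/9.
Then F(2) - F(0) = (-26*exp(6)/9) - (-2/9) = 2/9 - 26*exp(6)/9.

2/9 - 26*exp(6)/9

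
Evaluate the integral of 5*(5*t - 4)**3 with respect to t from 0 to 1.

Let u = 5*t - 4, so du = 5 dt. When t = 0, u = -4; when t = 1, u = 1.
The integral becomes ∫ u**3 du from -4 to 1, with antiderivative u**4/4.
Back in t: F(t) = (5*t - 4)**4/4.
Then F(1) - F(0) = (1/4) - (64) = -255/4.

-255/4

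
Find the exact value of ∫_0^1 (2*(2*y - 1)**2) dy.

Let u = 2*y - 1, so du = 2 dy. When y = 0, u = -1; when y = 1, u = 1.
The integral becomes ∫ u**2 du from -1 to 1, with antiderivative u**3/3.
Back in y: F(y) = (2*y - 1)**3/3.
Then F(1) - F(0) = (1/3) - (-1/3) = 2/3.

2/3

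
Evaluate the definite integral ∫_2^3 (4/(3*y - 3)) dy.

An antiderivative is F(y) = 4*log(3*y - 3)/3.
Then F(3) - F(2) = (4*log(6)/3) - (4*log(3)/3) = 4*log(2)/3.

4*log(2)/3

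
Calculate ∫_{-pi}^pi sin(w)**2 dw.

Use the identity sin^2(w) = (1 - cos(2*w))/2.
An antiderivative is F(w) = w/2 - sin(2*w)/4.
Then F(pi) - F(-pi) = (pi/2) - (-pi/2) = pi.

pi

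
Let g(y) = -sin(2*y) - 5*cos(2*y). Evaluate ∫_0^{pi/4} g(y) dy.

An antiderivative is F(y) = -5*sin(2*y)/2 + cos(2*y)/2.
Then F(pi/4) - F(0) = (-5/2) - (1/2) = -3.

-3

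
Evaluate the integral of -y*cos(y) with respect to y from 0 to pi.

2

Integrate by parts once (u = y, dv = -cos(y) dy).
An antiderivative is F(y) = -y*sin(y) - cos(y).
Then F(pi) - F(0) = (1) - (-1) = 2.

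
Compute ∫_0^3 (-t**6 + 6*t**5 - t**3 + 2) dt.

11265/28

By the power rule, an antiderivative is F(t) = -t**7/7 + t**6 - t**4/4 + 2*t.
Then F(3) - F(0) = (11265/28) - (0) = 11265/28.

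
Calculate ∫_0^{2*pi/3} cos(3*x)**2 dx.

Use the identity cos^2(3*x) = (1 + cos(6*x))/2.
An antiderivative is F(x) = x/2 + sin(6*x)/12.
Then F(2*pi/3) - F(0) = (pi/3) - (0) = pi/3.

pi/3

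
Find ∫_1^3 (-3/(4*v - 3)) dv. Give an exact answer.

An antiderivative is F(v) = -3*log(4*v - 3)/4.
Then F(3) - F(1) = (-3*log(3)/2) - (0) = -3*log(3)/2.

-3*log(3)/2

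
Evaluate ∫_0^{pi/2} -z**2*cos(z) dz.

Integrate by parts twice (u = z^2, dv = -cos(z) dz).
An antiderivative is F(z) = -z**2*sin(z) - 2*z*cos(z) + 2*sin(z).
Then F(pi/2) - F(0) = (2 - pi**2/4) - (0) = 2 - pi**2/4.

2 - pi**2/4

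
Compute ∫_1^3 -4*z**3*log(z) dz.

20 - 81*log(3)

Integrate by parts once (u = ln z, dv = -4*z**3 dz).
An antiderivative is F(z) = -z**4*(4*log(z) - 1)/4.
Then F(3) - F(1) = (81/4 - 81*log(3)) - (1/4) = 20 - 81*log(3).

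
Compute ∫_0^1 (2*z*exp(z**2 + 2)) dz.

-exp(2) + exp(3)

Let u = z**2 + 2, so du = 2*z dz. When z = 0, u = 2; when z = 1, u = 3.
The integral becomes ∫ exp(u) du from 2 to 3, with antiderivative exp(u).
Back in z: F(z) = exp(z**2 + 2).
Then F(1) - F(0) = (exp(3)) - (exp(2)) = -exp(2) + exp(3).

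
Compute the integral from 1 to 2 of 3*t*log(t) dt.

Integrate by parts once (u = ln t, dv = 3*t dt).
An antiderivative is F(t) = 3*t**2*(2*log(t) - 1)/4.
Then F(2) - F(1) = (-3 + log(64)) - (-3/4) = -9/4 + log(64).

-9/4 + log(64)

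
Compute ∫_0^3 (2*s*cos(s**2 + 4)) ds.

sin(13) - sin(4)

Let u = s**2 + 4, so du = 2*s ds. When s = 0, u = 4; when s = 3, u = 13.
The integral becomes ∫ cos(u) du from 4 to 13, with antiderivative sin(u).
Back in s: F(s) = sin(s**2 + 4).
Then F(3) - F(0) = (sin(13)) - (sin(4)) = sin(13) - sin(4).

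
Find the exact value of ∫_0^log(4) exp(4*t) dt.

255/4

Let u = exp(t), so du = exp(t) dt. When t = 0, u = 1; when t = log(4), u = 4.
The integral becomes ∫ u**3 du from 1 to 4, with antiderivative u**4/4.
Back in t: F(t) = exp(4*t)/4.
Then F(log(4)) - F(0) = (64) - (1/4) = 255/4.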